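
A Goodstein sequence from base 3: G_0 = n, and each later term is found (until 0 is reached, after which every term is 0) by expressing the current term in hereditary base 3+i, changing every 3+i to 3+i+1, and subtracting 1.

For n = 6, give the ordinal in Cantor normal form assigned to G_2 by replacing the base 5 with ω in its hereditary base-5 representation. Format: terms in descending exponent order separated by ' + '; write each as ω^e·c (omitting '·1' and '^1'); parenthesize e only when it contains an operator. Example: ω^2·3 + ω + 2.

base 3: 6 = 2·3; at 4: 2·4 = 8; next = 7
base 4: 7 = 4 + 3; at 5: 5 + 3 = 8; next = 7

ω + 2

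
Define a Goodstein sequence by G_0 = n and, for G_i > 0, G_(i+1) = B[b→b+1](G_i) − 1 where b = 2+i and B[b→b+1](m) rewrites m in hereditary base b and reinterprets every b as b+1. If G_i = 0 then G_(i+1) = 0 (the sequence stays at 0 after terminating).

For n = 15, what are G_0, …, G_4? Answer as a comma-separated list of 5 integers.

G_0 = 15. HB_2(15) = 2^(2 + 1) + 2^2 + 2 + 1. Bump = 112. G_1 = 111.
G_1 = 111. HB_3(111) = 3^(3 + 1) + 3^3 + 3. Bump = 1284. G_2 = 1283.
G_2 = 1283. HB_4(1283) = 4^(4 + 1) + 4^4 + 3. Bump = 18753. G_3 = 18752.
G_3 = 18752. HB_5(18752) = 5^(5 + 1) + 5^5 + 2. Bump = 326594. G_4 = 326593.

15, 111, 1283, 18752, 326593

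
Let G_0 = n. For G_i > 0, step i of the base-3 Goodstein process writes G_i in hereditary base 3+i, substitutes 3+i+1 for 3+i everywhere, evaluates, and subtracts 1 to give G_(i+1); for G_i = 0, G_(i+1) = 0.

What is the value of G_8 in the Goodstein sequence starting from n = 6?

step 0: 6 = 2·3; sub 4 for 3: 2·4; = 8; G_1 = 8−1 = 7
step 1: 7 = 4 + 3; sub 5 for 4: 5 + 3; = 8; G_2 = 8−1 = 7
step 2: 7 = 5 + 2; sub 6 for 5: 6 + 2; = 8; G_3 = 8−1 = 7
step 3: 7 = 6 + 1; sub 7 for 6: 7 + 1; = 8; G_4 = 8−1 = 7
step 4: 7 = 7; sub 8 for 7: 8; = 8; G_5 = 8−1 = 7
step 5: 7 = 7; sub 9 for 8: 7; = 7; G_6 = 7−1 = 6
step 6: 6 = 6; sub 10 for 9: 6; = 6; G_7 = 6−1 = 5
step 7: 5 = 5; sub 11 for 10: 5; = 5; G_8 = 5−1 = 4

4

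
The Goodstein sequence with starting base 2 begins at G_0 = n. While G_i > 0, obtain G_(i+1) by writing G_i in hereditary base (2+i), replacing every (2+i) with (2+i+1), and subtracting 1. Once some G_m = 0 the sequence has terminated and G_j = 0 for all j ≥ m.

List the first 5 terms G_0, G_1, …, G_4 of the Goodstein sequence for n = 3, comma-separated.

3, 3, 3, 2, 1

step 0: 3 = 2 + 1; sub 3 for 2: 3 + 1; = 4; G_1 = 4−1 = 3
step 1: 3 = 3; sub 4 for 3: 4; = 4; G_2 = 4−1 = 3
step 2: 3 = 3; sub 5 for 4: 3; = 3; G_3 = 3−1 = 2
step 3: 2 = 2; sub 6 for 5: 2; = 2; G_4 = 2−1 = 1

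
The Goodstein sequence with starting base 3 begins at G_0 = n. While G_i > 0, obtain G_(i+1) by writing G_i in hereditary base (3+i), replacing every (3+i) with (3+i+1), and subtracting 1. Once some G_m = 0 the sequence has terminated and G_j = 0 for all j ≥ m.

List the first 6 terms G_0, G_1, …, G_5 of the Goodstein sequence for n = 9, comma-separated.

G_0 = 9. HB_3(9) = 3^2. Bump = 16. G_1 = 15.
G_1 = 15. HB_4(15) = 3·4 + 3. Bump = 18. G_2 = 17.
G_2 = 17. HB_5(17) = 3·5 + 2. Bump = 20. G_3 = 19.
G_3 = 19. HB_6(19) = 3·6 + 1. Bump = 22. G_4 = 21.
G_4 = 21. HB_7(21) = 3·7. Bump = 24. G_5 = 23.

9, 15, 17, 19, 21, 23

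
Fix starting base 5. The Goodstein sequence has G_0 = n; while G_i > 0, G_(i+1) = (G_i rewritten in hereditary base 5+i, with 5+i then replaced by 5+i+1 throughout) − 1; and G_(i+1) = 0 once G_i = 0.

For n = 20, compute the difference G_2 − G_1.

2

G_0 = 20. HB_5(20) = 4·5. Bump = 24. G_1 = 23.
G_1 = 23. HB_6(23) = 3·6 + 5. Bump = 26. G_2 = 25.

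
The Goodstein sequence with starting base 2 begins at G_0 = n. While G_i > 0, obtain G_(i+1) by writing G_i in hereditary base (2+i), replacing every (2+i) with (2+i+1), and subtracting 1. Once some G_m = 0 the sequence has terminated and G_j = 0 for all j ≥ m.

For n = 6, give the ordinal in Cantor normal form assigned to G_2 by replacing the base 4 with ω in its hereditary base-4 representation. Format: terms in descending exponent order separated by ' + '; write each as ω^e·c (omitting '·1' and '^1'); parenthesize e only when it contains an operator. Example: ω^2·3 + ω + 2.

(0) 6|_2 = 2^2 + 2 ↦ 3^3 + 3|_3 = 30 ⇒ 29
(1) 29|_3 = 3^3 + 2 ↦ 4^4 + 2|_4 = 258 ⇒ 257

ω^ω + 1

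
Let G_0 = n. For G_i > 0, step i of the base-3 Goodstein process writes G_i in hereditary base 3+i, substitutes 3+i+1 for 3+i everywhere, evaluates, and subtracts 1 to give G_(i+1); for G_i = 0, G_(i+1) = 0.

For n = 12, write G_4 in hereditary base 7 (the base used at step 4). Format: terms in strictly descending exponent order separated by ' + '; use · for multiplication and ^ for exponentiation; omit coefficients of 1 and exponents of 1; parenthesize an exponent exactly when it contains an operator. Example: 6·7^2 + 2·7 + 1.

(0) 12|_3 = 3^2 + 3 ↦ 4^2 + 4|_4 = 20 ⇒ 19
(1) 19|_4 = 4^2 + 3 ↦ 5^2 + 3|_5 = 28 ⇒ 27
(2) 27|_5 = 5^2 + 2 ↦ 6^2 + 2|_6 = 38 ⇒ 37
(3) 37|_6 = 6^2 + 1 ↦ 7^2 + 1|_7 = 50 ⇒ 49

7^2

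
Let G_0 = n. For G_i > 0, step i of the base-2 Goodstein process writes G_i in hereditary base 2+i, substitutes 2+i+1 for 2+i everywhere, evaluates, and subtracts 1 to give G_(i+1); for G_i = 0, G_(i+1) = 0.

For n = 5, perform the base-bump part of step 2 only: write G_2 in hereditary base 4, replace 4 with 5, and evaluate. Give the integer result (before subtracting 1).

468

i=0: 5 = 2^2 + 1 (b=2); 2→3: 3^3 + 1 = 28; 28−1 = 27
i=1: 27 = 3^3 (b=3); 3→4: 4^4 = 256; 256−1 = 255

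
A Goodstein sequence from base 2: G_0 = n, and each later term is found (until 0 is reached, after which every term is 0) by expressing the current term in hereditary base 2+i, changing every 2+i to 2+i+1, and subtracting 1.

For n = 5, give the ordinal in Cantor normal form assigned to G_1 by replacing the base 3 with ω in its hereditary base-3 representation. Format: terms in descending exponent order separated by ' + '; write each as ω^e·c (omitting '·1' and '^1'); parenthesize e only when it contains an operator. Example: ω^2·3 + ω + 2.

ω^ω

5 —HB2→ 2^2 + 1 —bump→ 3^3 + 1 = 28 —(−1)→ 27
27 —HB3→ 3^3 —bump→ 4^4 = 256 —(−1)→ 255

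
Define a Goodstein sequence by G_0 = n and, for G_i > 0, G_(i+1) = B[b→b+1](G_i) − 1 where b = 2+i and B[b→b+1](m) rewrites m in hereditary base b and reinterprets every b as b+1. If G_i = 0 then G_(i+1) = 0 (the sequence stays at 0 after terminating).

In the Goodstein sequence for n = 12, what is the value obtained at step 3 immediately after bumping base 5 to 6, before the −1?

280020

12 —HB2→ 2^(2 + 1) + 2^2 —bump→ 3^(3 + 1) + 3^3 = 108 —(−1)→ 107
107 —HB3→ 3^(3 + 1) + 2·3^2 + 2·3 + 2 —bump→ 4^(4 + 1) + 2·4^2 + 2·4 + 2 = 1066 —(−1)→ 1065
1065 —HB4→ 4^(4 + 1) + 2·4^2 + 2·4 + 1 —bump→ 5^(5 + 1) + 2·5^2 + 2·5 + 1 = 15686 —(−1)→ 15685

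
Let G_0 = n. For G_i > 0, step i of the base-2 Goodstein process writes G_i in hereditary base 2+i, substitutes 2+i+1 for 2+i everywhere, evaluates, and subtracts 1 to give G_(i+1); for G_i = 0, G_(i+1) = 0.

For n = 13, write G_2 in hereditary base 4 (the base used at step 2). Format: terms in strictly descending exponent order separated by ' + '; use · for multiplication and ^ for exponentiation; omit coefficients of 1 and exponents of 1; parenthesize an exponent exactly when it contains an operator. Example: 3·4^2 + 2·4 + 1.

[0] 13 ≡ 2^(2 + 1) + 2^2 + 1 (base 2). Lift 3: 109. −1: 108.
[1] 108 ≡ 3^(3 + 1) + 3^3 (base 3). Lift 4: 1280. −1: 1279.
[2] 1279 ≡ 4^(4 + 1) + 3·4^3 + 3·4^2 + 3·4 + 3 (base 4). Lift 5: 16093. −1: 16092.

4^(4 + 1) + 3·4^3 + 3·4^2 + 3·4 + 3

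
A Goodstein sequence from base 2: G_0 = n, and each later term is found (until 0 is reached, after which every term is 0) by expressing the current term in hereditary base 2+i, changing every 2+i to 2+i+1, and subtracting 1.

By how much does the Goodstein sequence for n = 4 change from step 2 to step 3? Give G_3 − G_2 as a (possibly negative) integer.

19

(0) 4|_2 = 2^2 ↦ 3^3|_3 = 27 ⇒ 26
(1) 26|_3 = 2·3^2 + 2·3 + 2 ↦ 2·4^2 + 2·4 + 2|_4 = 42 ⇒ 41
(2) 41|_4 = 2·4^2 + 2·4 + 1 ↦ 2·5^2 + 2·5 + 1|_5 = 61 ⇒ 60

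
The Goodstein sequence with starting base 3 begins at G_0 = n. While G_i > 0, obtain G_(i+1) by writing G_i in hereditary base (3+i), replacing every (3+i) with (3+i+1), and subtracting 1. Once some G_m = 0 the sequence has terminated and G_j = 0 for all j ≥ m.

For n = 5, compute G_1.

5

(0) 5|_3 = 3 + 2 ↦ 4 + 2|_4 = 6 ⇒ 5
(1) 5|_4 = 4 + 1 ↦ 5 + 1|_5 = 6 ⇒ 5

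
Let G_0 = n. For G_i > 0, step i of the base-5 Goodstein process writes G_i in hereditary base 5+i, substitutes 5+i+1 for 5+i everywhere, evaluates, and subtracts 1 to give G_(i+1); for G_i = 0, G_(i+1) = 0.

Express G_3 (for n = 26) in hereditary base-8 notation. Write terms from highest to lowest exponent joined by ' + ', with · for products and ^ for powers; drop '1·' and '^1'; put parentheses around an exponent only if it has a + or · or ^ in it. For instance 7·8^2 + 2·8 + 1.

6·8 + 5

(0) 26|_5 = 5^2 + 1 ↦ 6^2 + 1|_6 = 37 ⇒ 36
(1) 36|_6 = 6^2 ↦ 7^2|_7 = 49 ⇒ 48
(2) 48|_7 = 6·7 + 6 ↦ 6·8 + 6|_8 = 54 ⇒ 53
(3) 53|_8 = 6·8 + 5 ↦ 6·9 + 5|_9 = 59 ⇒ 58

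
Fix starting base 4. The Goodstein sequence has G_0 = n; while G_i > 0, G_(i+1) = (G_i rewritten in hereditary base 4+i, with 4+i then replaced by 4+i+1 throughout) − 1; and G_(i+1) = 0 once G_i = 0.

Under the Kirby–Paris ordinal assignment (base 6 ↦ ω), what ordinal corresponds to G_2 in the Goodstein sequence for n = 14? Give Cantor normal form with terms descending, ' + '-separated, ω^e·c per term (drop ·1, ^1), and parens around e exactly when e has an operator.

(0) 14|_4 = 3·4 + 2 ↦ 3·5 + 2|_5 = 17 ⇒ 16
(1) 16|_5 = 3·5 + 1 ↦ 3·6 + 1|_6 = 19 ⇒ 18

ω·3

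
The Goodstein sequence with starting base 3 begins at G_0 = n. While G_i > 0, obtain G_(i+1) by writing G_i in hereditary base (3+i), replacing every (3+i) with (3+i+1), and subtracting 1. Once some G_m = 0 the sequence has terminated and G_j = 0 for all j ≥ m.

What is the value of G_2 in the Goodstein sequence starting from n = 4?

4

G_0 = 4. HB_3(4) = 3 + 1. Bump = 5. G_1 = 4.
G_1 = 4. HB_4(4) = 4. Bump = 5. G_2 = 4.
G_2 = 4. HB_5(4) = 4. Bump = 4. G_3 = 3.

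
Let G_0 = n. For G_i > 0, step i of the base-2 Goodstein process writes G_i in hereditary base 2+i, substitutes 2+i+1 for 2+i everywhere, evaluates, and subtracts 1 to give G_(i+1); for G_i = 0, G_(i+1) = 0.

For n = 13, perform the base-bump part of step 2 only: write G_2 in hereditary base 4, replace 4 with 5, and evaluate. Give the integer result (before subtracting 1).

16093

(0) 13|_2 = 2^(2 + 1) + 2^2 + 1 ↦ 3^(3 + 1) + 3^3 + 1|_3 = 109 ⇒ 108
(1) 108|_3 = 3^(3 + 1) + 3^3 ↦ 4^(4 + 1) + 4^4|_4 = 1280 ⇒ 1279
(2) 1279|_4 = 4^(4 + 1) + 3·4^3 + 3·4^2 + 3·4 + 3 ↦ 5^(5 + 1) + 3·5^3 + 3·5^2 + 3·5 + 3|_5 = 16093 ⇒ 16092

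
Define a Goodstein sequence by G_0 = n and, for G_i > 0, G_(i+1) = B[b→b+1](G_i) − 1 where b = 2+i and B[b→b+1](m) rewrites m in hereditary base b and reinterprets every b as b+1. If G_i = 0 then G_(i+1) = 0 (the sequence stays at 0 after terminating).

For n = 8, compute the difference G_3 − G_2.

G_0=8  [base 2] 2^(2 + 1)  →[2↦3]→  3^(3 + 1) = 81  −1 ⇒ G_1=80
G_1=80  [base 3] 2·3^3 + 2·3^2 + 2·3 + 2  →[3↦4]→  2·4^4 + 2·4^2 + 2·4 + 2 = 554  −1 ⇒ G_2=553
G_2=553  [base 4] 2·4^4 + 2·4^2 + 2·4 + 1  →[4↦5]→  2·5^5 + 2·5^2 + 2·5 + 1 = 6311  −1 ⇒ G_3=6310

5757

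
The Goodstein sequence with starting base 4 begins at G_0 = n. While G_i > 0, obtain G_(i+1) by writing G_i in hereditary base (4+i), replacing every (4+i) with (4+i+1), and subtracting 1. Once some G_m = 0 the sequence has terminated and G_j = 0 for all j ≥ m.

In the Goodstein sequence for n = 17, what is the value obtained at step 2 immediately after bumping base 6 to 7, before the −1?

17 —HB4→ 4^2 + 1 —bump→ 5^2 + 1 = 26 —(−1)→ 25
25 —HB5→ 5^2 —bump→ 6^2 = 36 —(−1)→ 35
35 —HB6→ 5·6 + 5 —bump→ 5·7 + 5 = 40 —(−1)→ 39

40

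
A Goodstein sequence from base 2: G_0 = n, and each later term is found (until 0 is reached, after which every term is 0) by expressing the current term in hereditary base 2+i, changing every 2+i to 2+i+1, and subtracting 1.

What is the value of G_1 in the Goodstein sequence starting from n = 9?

G_0 = 9. HB_2(9) = 2^(2 + 1) + 1. Bump = 82. G_1 = 81.
G_1 = 81. HB_3(81) = 3^(3 + 1). Bump = 1024. G_2 = 1023.

81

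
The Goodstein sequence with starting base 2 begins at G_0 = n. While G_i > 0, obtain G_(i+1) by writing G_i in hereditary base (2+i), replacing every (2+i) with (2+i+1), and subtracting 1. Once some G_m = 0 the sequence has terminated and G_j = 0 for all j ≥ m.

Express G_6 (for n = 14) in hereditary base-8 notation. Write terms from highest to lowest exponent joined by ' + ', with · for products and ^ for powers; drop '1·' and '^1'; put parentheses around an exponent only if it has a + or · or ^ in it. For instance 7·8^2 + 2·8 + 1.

G_0 = 14. HB_2(14) = 2^(2 + 1) + 2^2 + 2. Bump = 111. G_1 = 110.
G_1 = 110. HB_3(110) = 3^(3 + 1) + 3^3 + 2. Bump = 1282. G_2 = 1281.
G_2 = 1281. HB_4(1281) = 4^(4 + 1) + 4^4 + 1. Bump = 18751. G_3 = 18750.
G_3 = 18750. HB_5(18750) = 5^(5 + 1) + 5^5. Bump = 326592. G_4 = 326591.
G_4 = 326591. HB_6(326591) = 6^(6 + 1) + 5·6^5 + 5·6^4 + 5·6^3 + 5·6^2 + 5·6 + 5. Bump = 5862841. G_5 = 5862840.
G_5 = 5862840. HB_7(5862840) = 7^(7 + 1) + 5·7^5 + 5·7^4 + 5·7^3 + 5·7^2 + 5·7 + 4. Bump = 134404972. G_6 = 134404971.
G_6 = 134404971. HB_8(134404971) = 8^(8 + 1) + 5·8^5 + 5·8^4 + 5·8^3 + 5·8^2 + 5·8 + 3. Bump = 3487116549. G_7 = 3487116548.

8^(8 + 1) + 5·8^5 + 5·8^4 + 5·8^3 + 5·8^2 + 5·8 + 3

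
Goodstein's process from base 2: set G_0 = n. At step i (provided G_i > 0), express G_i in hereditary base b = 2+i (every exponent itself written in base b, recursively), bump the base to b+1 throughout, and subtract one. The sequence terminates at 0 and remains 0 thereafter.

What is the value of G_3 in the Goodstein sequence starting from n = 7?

3127

G_0 = 7. HB_2(7) = 2^2 + 2 + 1. Bump = 31. G_1 = 30.
G_1 = 30. HB_3(30) = 3^3 + 3. Bump = 260. G_2 = 259.
G_2 = 259. HB_4(259) = 4^4 + 3. Bump = 3128. G_3 = 3127.
G_3 = 3127. HB_5(3127) = 5^5 + 2. Bump = 46658. G_4 = 46657.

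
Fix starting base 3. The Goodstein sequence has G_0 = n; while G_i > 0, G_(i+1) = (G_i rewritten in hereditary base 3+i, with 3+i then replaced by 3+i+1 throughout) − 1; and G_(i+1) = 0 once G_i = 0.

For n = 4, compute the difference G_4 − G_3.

base 3: 4 = 3 + 1; at 4: 4 + 1 = 5; next = 4
base 4: 4 = 4; at 5: 5 = 5; next = 4
base 5: 4 = 4; at 6: 4 = 4; next = 3
base 6: 3 = 3; at 7: 3 = 3; next = 2

-1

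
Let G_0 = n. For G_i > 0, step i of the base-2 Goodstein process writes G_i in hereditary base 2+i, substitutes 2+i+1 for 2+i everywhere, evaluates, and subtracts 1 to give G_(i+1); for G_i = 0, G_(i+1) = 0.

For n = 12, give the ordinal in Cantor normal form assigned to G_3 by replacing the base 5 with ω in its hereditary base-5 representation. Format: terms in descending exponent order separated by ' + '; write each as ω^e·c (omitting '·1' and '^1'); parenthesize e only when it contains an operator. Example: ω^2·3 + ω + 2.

ω^(ω + 1) + ω^2·2 + ω·2

G_0=12  [base 2] 2^(2 + 1) + 2^2  →[2↦3]→  3^(3 + 1) + 3^3 = 108  −1 ⇒ G_1=107
G_1=107  [base 3] 3^(3 + 1) + 2·3^2 + 2·3 + 2  →[3↦4]→  4^(4 + 1) + 2·4^2 + 2·4 + 2 = 1066  −1 ⇒ G_2=1065
G_2=1065  [base 4] 4^(4 + 1) + 2·4^2 + 2·4 + 1  →[4↦5]→  5^(5 + 1) + 2·5^2 + 2·5 + 1 = 15686  −1 ⇒ G_3=15685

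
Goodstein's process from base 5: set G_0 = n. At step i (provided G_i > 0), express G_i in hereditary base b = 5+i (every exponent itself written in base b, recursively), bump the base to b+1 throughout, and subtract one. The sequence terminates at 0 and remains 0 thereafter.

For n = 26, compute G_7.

(0) 26|_5 = 5^2 + 1 ↦ 6^2 + 1|_6 = 37 ⇒ 36
(1) 36|_6 = 6^2 ↦ 7^2|_7 = 49 ⇒ 48
(2) 48|_7 = 6·7 + 6 ↦ 6·8 + 6|_8 = 54 ⇒ 53
(3) 53|_8 = 6·8 + 5 ↦ 6·9 + 5|_9 = 59 ⇒ 58
(4) 58|_9 = 6·9 + 4 ↦ 6·10 + 4|_10 = 64 ⇒ 63
(5) 63|_10 = 6·10 + 3 ↦ 6·11 + 3|_11 = 69 ⇒ 68
(6) 68|_11 = 6·11 + 2 ↦ 6·12 + 2|_12 = 74 ⇒ 73
(7) 73|_12 = 6·12 + 1 ↦ 6·13 + 1|_13 = 79 ⇒ 78

73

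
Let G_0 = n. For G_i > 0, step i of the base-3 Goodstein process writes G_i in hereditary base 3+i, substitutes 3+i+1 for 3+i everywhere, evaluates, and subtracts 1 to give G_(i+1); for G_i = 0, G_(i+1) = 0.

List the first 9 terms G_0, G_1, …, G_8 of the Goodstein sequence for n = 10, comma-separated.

10, 16, 24, 27, 30, 33, 36, 39, 41

step 0: 10 = 3^2 + 1; sub 4 for 3: 4^2 + 1; = 17; G_1 = 17−1 = 16
step 1: 16 = 4^2; sub 5 for 4: 5^2; = 25; G_2 = 25−1 = 24
step 2: 24 = 4·5 + 4; sub 6 for 5: 4·6 + 4; = 28; G_3 = 28−1 = 27
step 3: 27 = 4·6 + 3; sub 7 for 6: 4·7 + 3; = 31; G_4 = 31−1 = 30
step 4: 30 = 4·7 + 2; sub 8 for 7: 4·8 + 2; = 34; G_5 = 34−1 = 33
step 5: 33 = 4·8 + 1; sub 9 for 8: 4·9 + 1; = 37; G_6 = 37−1 = 36
step 6: 36 = 4·9; sub 10 for 9: 4·10; = 40; G_7 = 40−1 = 39
step 7: 39 = 3·10 + 9; sub 11 for 10: 3·11 + 9; = 42; G_8 = 42−1 = 41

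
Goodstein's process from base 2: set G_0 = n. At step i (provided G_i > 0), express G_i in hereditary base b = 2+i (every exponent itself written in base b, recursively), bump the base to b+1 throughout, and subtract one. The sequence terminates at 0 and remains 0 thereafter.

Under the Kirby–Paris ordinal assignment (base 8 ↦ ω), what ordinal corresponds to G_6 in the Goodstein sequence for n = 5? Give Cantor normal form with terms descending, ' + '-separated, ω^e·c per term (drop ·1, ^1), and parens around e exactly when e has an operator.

ω^3·3 + ω^2·3 + ω·2 + 7

base 2: 5 = 2^2 + 1; at 3: 3^3 + 1 = 28; next = 27
base 3: 27 = 3^3; at 4: 4^4 = 256; next = 255
base 4: 255 = 3·4^3 + 3·4^2 + 3·4 + 3; at 5: 3·5^3 + 3·5^2 + 3·5 + 3 = 468; next = 467
base 5: 467 = 3·5^3 + 3·5^2 + 3·5 + 2; at 6: 3·6^3 + 3·6^2 + 3·6 + 2 = 776; next = 775
base 6: 775 = 3·6^3 + 3·6^2 + 3·6 + 1; at 7: 3·7^3 + 3·7^2 + 3·7 + 1 = 1198; next = 1197
base 7: 1197 = 3·7^3 + 3·7^2 + 3·7; at 8: 3·8^3 + 3·8^2 + 3·8 = 1752; next = 1751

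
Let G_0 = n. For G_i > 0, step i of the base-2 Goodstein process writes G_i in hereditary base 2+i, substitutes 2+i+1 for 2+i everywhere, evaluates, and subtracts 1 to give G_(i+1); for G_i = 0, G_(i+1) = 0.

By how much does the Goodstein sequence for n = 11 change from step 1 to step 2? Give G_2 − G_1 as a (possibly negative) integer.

943

base 2: 11 = 2^(2 + 1) + 2 + 1; at 3: 3^(3 + 1) + 3 + 1 = 85; next = 84
base 3: 84 = 3^(3 + 1) + 3; at 4: 4^(4 + 1) + 4 = 1028; next = 1027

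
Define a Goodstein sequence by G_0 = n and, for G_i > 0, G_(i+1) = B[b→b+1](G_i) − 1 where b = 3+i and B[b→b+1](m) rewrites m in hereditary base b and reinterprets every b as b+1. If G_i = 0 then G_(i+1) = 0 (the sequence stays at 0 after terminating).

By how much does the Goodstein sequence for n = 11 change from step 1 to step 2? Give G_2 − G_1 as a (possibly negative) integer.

8

step 0: 11 = 3^2 + 2; sub 4 for 3: 4^2 + 2; = 18; G_1 = 18−1 = 17
step 1: 17 = 4^2 + 1; sub 5 for 4: 5^2 + 1; = 26; G_2 = 26−1 = 25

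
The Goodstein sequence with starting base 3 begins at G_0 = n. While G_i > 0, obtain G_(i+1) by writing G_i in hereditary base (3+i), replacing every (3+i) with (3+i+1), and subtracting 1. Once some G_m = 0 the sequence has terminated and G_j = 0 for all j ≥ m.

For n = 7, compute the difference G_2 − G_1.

1

(0) 7|_3 = 2·3 + 1 ↦ 2·4 + 1|_4 = 9 ⇒ 8
(1) 8|_4 = 2·4 ↦ 2·5|_5 = 10 ⇒ 9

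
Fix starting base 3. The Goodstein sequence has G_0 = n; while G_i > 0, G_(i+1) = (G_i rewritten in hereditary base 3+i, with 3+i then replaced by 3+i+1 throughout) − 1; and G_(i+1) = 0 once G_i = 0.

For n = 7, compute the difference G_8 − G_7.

-1

step 0: 7 = 2·3 + 1; sub 4 for 3: 2·4 + 1; = 9; G_1 = 9−1 = 8
step 1: 8 = 2·4; sub 5 for 4: 2·5; = 10; G_2 = 10−1 = 9
step 2: 9 = 5 + 4; sub 6 for 5: 6 + 4; = 10; G_3 = 10−1 = 9
step 3: 9 = 6 + 3; sub 7 for 6: 7 + 3; = 10; G_4 = 10−1 = 9
step 4: 9 = 7 + 2; sub 8 for 7: 8 + 2; = 10; G_5 = 10−1 = 9
step 5: 9 = 8 + 1; sub 9 for 8: 9 + 1; = 10; G_6 = 10−1 = 9
step 6: 9 = 9; sub 10 for 9: 10; = 10; G_7 = 10−1 = 9
step 7: 9 = 9; sub 11 for 10: 9; = 9; G_8 = 9−1 = 8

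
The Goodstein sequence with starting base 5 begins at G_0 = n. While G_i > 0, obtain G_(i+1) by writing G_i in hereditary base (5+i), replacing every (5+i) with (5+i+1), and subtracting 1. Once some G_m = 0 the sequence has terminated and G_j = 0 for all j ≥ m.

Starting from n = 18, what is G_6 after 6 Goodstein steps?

28

step 0: 18 = 3·5 + 3; sub 6 for 5: 3·6 + 3; = 21; G_1 = 21−1 = 20
step 1: 20 = 3·6 + 2; sub 7 for 6: 3·7 + 2; = 23; G_2 = 23−1 = 22
step 2: 22 = 3·7 + 1; sub 8 for 7: 3·8 + 1; = 25; G_3 = 25−1 = 24
step 3: 24 = 3·8; sub 9 for 8: 3·9; = 27; G_4 = 27−1 = 26
step 4: 26 = 2·9 + 8; sub 10 for 9: 2·10 + 8; = 28; G_5 = 28−1 = 27
step 5: 27 = 2·10 + 7; sub 11 for 10: 2·11 + 7; = 29; G_6 = 29−1 = 28
step 6: 28 = 2·11 + 6; sub 12 for 11: 2·12 + 6; = 30; G_7 = 30−1 = 29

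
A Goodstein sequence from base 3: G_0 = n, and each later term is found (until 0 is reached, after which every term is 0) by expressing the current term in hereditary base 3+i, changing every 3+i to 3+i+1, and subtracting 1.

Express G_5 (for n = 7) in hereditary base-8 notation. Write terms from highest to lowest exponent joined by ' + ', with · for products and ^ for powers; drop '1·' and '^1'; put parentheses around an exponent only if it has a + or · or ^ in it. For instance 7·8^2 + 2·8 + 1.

G_0 = 7. HB_3(7) = 2·3 + 1. Bump = 9. G_1 = 8.
G_1 = 8. HB_4(8) = 2·4. Bump = 10. G_2 = 9.
G_2 = 9. HB_5(9) = 5 + 4. Bump = 10. G_3 = 9.
G_3 = 9. HB_6(9) = 6 + 3. Bump = 10. G_4 = 9.
G_4 = 9. HB_7(9) = 7 + 2. Bump = 10. G_5 = 9.
G_5 = 9. HB_8(9) = 8 + 1. Bump = 10. G_6 = 9.

8 + 1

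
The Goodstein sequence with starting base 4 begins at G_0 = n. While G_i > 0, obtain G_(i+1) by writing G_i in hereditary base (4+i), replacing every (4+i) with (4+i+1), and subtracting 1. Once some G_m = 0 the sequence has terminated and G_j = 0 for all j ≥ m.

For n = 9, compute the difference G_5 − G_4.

0

9 —HB4→ 2·4 + 1 —bump→ 2·5 + 1 = 11 —(−1)→ 10
10 —HB5→ 2·5 —bump→ 2·6 = 12 —(−1)→ 11
11 —HB6→ 6 + 5 —bump→ 7 + 5 = 12 —(−1)→ 11
11 —HB7→ 7 + 4 —bump→ 8 + 4 = 12 —(−1)→ 11
11 —HB8→ 8 + 3 —bump→ 9 + 3 = 12 —(−1)→ 11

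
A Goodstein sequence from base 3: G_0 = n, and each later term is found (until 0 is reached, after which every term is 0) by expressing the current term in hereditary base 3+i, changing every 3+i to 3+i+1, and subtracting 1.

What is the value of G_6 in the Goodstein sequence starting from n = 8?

11

G_0=8  [base 3] 2·3 + 2  →[3↦4]→  2·4 + 2 = 10  −1 ⇒ G_1=9
G_1=9  [base 4] 2·4 + 1  →[4↦5]→  2·5 + 1 = 11  −1 ⇒ G_2=10
G_2=10  [base 5] 2·5  →[5↦6]→  2·6 = 12  −1 ⇒ G_3=11
G_3=11  [base 6] 6 + 5  →[6↦7]→  7 + 5 = 12  −1 ⇒ G_4=11
G_4=11  [base 7] 7 + 4  →[7↦8]→  8 + 4 = 12  −1 ⇒ G_5=11
G_5=11  [base 8] 8 + 3  →[8↦9]→  9 + 3 = 12  −1 ⇒ G_6=11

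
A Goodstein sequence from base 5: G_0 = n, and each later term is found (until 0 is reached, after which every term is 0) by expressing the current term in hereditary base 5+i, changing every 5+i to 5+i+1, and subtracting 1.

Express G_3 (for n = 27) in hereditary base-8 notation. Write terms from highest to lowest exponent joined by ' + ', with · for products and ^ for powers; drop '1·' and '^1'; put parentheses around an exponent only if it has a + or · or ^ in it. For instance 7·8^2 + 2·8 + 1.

i=0: 27 = 5^2 + 2 (b=5); 5→6: 6^2 + 2 = 38; 38−1 = 37
i=1: 37 = 6^2 + 1 (b=6); 6→7: 7^2 + 1 = 50; 50−1 = 49
i=2: 49 = 7^2 (b=7); 7→8: 8^2 = 64; 64−1 = 63
i=3: 63 = 7·8 + 7 (b=8); 8→9: 7·9 + 7 = 70; 70−1 = 69

7·8 + 7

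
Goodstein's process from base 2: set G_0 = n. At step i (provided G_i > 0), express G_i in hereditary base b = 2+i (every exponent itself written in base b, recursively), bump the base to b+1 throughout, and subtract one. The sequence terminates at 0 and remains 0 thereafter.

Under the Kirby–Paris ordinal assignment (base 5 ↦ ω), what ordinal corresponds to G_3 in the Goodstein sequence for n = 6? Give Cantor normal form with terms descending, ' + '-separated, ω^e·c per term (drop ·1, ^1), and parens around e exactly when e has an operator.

(0) 6|_2 = 2^2 + 2 ↦ 3^3 + 3|_3 = 30 ⇒ 29
(1) 29|_3 = 3^3 + 2 ↦ 4^4 + 2|_4 = 258 ⇒ 257
(2) 257|_4 = 4^4 + 1 ↦ 5^5 + 1|_5 = 3126 ⇒ 3125
(3) 3125|_5 = 5^5 ↦ 6^6|_6 = 46656 ⇒ 46655

ω^ω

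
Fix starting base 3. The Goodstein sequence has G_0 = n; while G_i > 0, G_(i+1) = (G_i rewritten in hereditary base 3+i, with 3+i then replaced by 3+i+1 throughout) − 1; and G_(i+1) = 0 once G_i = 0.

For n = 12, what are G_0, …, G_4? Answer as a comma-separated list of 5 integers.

12, 19, 27, 37, 49

(0) 12|_3 = 3^2 + 3 ↦ 4^2 + 4|_4 = 20 ⇒ 19
(1) 19|_4 = 4^2 + 3 ↦ 5^2 + 3|_5 = 28 ⇒ 27
(2) 27|_5 = 5^2 + 2 ↦ 6^2 + 2|_6 = 38 ⇒ 37
(3) 37|_6 = 6^2 + 1 ↦ 7^2 + 1|_7 = 50 ⇒ 49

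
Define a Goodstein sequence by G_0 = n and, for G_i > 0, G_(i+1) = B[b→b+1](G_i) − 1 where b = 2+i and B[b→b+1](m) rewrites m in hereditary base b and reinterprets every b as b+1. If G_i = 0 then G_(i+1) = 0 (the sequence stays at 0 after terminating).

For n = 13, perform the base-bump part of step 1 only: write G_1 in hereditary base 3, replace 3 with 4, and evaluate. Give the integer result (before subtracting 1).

1280

G_0 = 13. HB_2(13) = 2^(2 + 1) + 2^2 + 1. Bump = 109. G_1 = 108.
G_1 = 108. HB_3(108) = 3^(3 + 1) + 3^3. Bump = 1280. G_2 = 1279.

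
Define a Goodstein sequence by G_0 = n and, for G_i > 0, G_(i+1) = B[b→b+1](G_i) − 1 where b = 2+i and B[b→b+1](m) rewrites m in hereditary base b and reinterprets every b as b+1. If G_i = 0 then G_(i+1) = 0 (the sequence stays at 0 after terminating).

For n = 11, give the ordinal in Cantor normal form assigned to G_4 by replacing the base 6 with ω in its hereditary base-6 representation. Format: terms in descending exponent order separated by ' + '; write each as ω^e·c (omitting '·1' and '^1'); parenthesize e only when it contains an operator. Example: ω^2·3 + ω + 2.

ω^(ω + 1) + 1

11 —HB2→ 2^(2 + 1) + 2 + 1 —bump→ 3^(3 + 1) + 3 + 1 = 85 —(−1)→ 84
84 —HB3→ 3^(3 + 1) + 3 —bump→ 4^(4 + 1) + 4 = 1028 —(−1)→ 1027
1027 —HB4→ 4^(4 + 1) + 3 —bump→ 5^(5 + 1) + 3 = 15628 —(−1)→ 15627
15627 —HB5→ 5^(5 + 1) + 2 —bump→ 6^(6 + 1) + 2 = 279938 —(−1)→ 279937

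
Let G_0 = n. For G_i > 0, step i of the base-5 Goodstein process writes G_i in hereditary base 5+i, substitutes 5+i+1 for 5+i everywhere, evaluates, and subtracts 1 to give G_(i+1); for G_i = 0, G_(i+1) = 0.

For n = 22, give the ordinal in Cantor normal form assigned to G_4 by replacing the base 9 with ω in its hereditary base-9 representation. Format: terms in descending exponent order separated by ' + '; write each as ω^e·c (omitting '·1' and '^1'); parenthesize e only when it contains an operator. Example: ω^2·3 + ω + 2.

ω·3 + 6

22 —HB5→ 4·5 + 2 —bump→ 4·6 + 2 = 26 —(−1)→ 25
25 —HB6→ 4·6 + 1 —bump→ 4·7 + 1 = 29 —(−1)→ 28
28 —HB7→ 4·7 —bump→ 4·8 = 32 —(−1)→ 31
31 —HB8→ 3·8 + 7 —bump→ 3·9 + 7 = 34 —(−1)→ 33
33 —HB9→ 3·9 + 6 —bump→ 3·10 + 6 = 36 —(−1)→ 35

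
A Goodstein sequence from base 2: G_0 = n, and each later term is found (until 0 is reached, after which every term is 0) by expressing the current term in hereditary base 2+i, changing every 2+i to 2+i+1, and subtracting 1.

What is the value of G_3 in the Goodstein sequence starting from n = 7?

(0) 7|_2 = 2^2 + 2 + 1 ↦ 3^3 + 3 + 1|_3 = 31 ⇒ 30
(1) 30|_3 = 3^3 + 3 ↦ 4^4 + 4|_4 = 260 ⇒ 259
(2) 259|_4 = 4^4 + 3 ↦ 5^5 + 3|_5 = 3128 ⇒ 3127

3127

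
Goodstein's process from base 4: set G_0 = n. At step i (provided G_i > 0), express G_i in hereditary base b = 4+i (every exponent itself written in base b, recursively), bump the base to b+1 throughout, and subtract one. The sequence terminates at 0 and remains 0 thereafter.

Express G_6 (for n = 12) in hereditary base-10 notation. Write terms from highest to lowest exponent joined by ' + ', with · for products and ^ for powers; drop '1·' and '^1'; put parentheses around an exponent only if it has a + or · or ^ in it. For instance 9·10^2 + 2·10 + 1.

G_0 = 12. HB_4(12) = 3·4. Bump = 15. G_1 = 14.
G_1 = 14. HB_5(14) = 2·5 + 4. Bump = 16. G_2 = 15.
G_2 = 15. HB_6(15) = 2·6 + 3. Bump = 17. G_3 = 16.
G_3 = 16. HB_7(16) = 2·7 + 2. Bump = 18. G_4 = 17.
G_4 = 17. HB_8(17) = 2·8 + 1. Bump = 19. G_5 = 18.
G_5 = 18. HB_9(18) = 2·9. Bump = 20. G_6 = 19.
G_6 = 19. HB_10(19) = 10 + 9. Bump = 20. G_7 = 19.

10 + 9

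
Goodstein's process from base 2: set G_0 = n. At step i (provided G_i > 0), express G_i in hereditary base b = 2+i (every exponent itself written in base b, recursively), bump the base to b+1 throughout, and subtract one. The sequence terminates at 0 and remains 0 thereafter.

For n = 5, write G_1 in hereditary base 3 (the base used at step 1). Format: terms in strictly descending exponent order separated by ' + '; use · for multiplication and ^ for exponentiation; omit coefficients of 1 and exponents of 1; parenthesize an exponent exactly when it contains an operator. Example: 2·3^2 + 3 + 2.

[0] 5 ≡ 2^2 + 1 (base 2). Lift 3: 28. −1: 27.
[1] 27 ≡ 3^3 (base 3). Lift 4: 256. −1: 255.

3^3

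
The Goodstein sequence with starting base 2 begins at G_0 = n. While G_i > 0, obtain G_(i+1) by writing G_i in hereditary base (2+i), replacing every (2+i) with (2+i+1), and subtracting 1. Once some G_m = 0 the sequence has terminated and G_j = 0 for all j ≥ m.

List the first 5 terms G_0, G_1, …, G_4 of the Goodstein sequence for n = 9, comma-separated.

9, 81, 1023, 9842, 140743

G_0 = 9. HB_2(9) = 2^(2 + 1) + 1. Bump = 82. G_1 = 81.
G_1 = 81. HB_3(81) = 3^(3 + 1). Bump = 1024. G_2 = 1023.
G_2 = 1023. HB_4(1023) = 3·4^4 + 3·4^3 + 3·4^2 + 3·4 + 3. Bump = 9843. G_3 = 9842.
G_3 = 9842. HB_5(9842) = 3·5^5 + 3·5^3 + 3·5^2 + 3·5 + 2. Bump = 140744. G_4 = 140743.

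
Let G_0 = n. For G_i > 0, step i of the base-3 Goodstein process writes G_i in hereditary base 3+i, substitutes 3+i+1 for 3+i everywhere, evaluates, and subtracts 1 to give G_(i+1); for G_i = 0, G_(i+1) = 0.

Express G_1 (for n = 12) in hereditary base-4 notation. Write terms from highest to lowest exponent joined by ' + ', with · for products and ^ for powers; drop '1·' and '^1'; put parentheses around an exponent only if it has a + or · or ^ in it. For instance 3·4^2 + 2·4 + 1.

4^2 + 3

i=0: 12 = 3^2 + 3 (b=3); 3→4: 4^2 + 4 = 20; 20−1 = 19
i=1: 19 = 4^2 + 3 (b=4); 4→5: 5^2 + 3 = 28; 28−1 = 27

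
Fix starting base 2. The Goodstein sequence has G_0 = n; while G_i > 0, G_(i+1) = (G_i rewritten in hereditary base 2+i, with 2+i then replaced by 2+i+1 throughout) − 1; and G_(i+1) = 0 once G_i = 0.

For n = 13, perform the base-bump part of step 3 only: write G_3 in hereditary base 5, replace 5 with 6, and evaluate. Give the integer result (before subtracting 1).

base 2: 13 = 2^(2 + 1) + 2^2 + 1; at 3: 3^(3 + 1) + 3^3 + 1 = 109; next = 108
base 3: 108 = 3^(3 + 1) + 3^3; at 4: 4^(4 + 1) + 4^4 = 1280; next = 1279
base 4: 1279 = 4^(4 + 1) + 3·4^3 + 3·4^2 + 3·4 + 3; at 5: 5^(5 + 1) + 3·5^3 + 3·5^2 + 3·5 + 3 = 16093; next = 16092
base 5: 16092 = 5^(5 + 1) + 3·5^3 + 3·5^2 + 3·5 + 2; at 6: 6^(6 + 1) + 3·6^3 + 3·6^2 + 3·6 + 2 = 280712; next = 280711

280712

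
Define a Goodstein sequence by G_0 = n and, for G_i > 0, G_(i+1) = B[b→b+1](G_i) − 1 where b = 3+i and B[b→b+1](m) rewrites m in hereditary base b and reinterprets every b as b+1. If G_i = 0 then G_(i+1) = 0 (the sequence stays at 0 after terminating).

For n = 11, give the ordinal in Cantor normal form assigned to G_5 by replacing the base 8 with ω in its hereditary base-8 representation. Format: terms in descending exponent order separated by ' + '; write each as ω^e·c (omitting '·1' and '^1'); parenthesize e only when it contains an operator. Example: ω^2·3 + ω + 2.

ω·5 + 3

[0] 11 ≡ 3^2 + 2 (base 3). Lift 4: 18. −1: 17.
[1] 17 ≡ 4^2 + 1 (base 4). Lift 5: 26. −1: 25.
[2] 25 ≡ 5^2 (base 5). Lift 6: 36. −1: 35.
[3] 35 ≡ 5·6 + 5 (base 6). Lift 7: 40. −1: 39.
[4] 39 ≡ 5·7 + 4 (base 7). Lift 8: 44. −1: 43.
[5] 43 ≡ 5·8 + 3 (base 8). Lift 9: 48. −1: 47.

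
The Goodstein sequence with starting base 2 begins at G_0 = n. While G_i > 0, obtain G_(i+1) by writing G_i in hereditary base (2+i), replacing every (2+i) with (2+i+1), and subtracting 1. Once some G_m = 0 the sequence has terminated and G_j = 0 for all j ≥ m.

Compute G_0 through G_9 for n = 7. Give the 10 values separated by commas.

base 2: 7 = 2^2 + 2 + 1; at 3: 3^3 + 3 + 1 = 31; next = 30
base 3: 30 = 3^3 + 3; at 4: 4^4 + 4 = 260; next = 259
base 4: 259 = 4^4 + 3; at 5: 5^5 + 3 = 3128; next = 3127
base 5: 3127 = 5^5 + 2; at 6: 6^6 + 2 = 46658; next = 46657
base 6: 46657 = 6^6 + 1; at 7: 7^7 + 1 = 823544; next = 823543
base 7: 823543 = 7^7; at 8: 8^8 = 16777216; next = 16777215
base 8: 16777215 = 7·8^7 + 7·8^6 + 7·8^5 + 7·8^4 + 7·8^3 + 7·8^2 + 7·8 + 7; at 9: 7·9^7 + 7·9^6 + 7·9^5 + 7·9^4 + 7·9^3 + 7·9^2 + 7·9 + 7 = 37665880; next = 37665879
base 9: 37665879 = 7·9^7 + 7·9^6 + 7·9^5 + 7·9^4 + 7·9^3 + 7·9^2 + 7·9 + 6; at 10: 7·10^7 + 7·10^6 + 7·10^5 + 7·10^4 + 7·10^3 + 7·10^2 + 7·10 + 6 = 77777776; next = 77777775
base 10: 77777775 = 7·10^7 + 7·10^6 + 7·10^5 + 7·10^4 + 7·10^3 + 7·10^2 + 7·10 + 5; at 11: 7·11^7 + 7·11^6 + 7·11^5 + 7·11^4 + 7·11^3 + 7·11^2 + 7·11 + 5 = 150051214; next = 150051213

7, 30, 259, 3127, 46657, 823543, 16777215, 37665879, 77777775, 150051213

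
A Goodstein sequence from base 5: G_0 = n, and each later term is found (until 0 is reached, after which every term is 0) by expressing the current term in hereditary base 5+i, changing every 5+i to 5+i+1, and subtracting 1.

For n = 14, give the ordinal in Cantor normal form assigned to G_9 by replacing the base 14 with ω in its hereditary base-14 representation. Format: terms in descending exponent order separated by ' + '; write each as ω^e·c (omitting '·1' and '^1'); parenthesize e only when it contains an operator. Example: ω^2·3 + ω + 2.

(0) 14|_5 = 2·5 + 4 ↦ 2·6 + 4|_6 = 16 ⇒ 15
(1) 15|_6 = 2·6 + 3 ↦ 2·7 + 3|_7 = 17 ⇒ 16
(2) 16|_7 = 2·7 + 2 ↦ 2·8 + 2|_8 = 18 ⇒ 17
(3) 17|_8 = 2·8 + 1 ↦ 2·9 + 1|_9 = 19 ⇒ 18
(4) 18|_9 = 2·9 ↦ 2·10|_10 = 20 ⇒ 19
(5) 19|_10 = 10 + 9 ↦ 11 + 9|_11 = 20 ⇒ 19
(6) 19|_11 = 11 + 8 ↦ 12 + 8|_12 = 20 ⇒ 19
(7) 19|_12 = 12 + 7 ↦ 13 + 7|_13 = 20 ⇒ 19
(8) 19|_13 = 13 + 6 ↦ 14 + 6|_14 = 20 ⇒ 19

ω + 5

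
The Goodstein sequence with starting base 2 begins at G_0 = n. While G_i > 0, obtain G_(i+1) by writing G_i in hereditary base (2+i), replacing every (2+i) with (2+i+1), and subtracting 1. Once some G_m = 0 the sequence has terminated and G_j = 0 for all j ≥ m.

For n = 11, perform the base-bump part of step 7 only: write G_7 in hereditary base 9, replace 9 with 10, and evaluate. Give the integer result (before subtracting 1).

70077777776

(0) 11|_2 = 2^(2 + 1) + 2 + 1 ↦ 3^(3 + 1) + 3 + 1|_3 = 85 ⇒ 84
(1) 84|_3 = 3^(3 + 1) + 3 ↦ 4^(4 + 1) + 4|_4 = 1028 ⇒ 1027
(2) 1027|_4 = 4^(4 + 1) + 3 ↦ 5^(5 + 1) + 3|_5 = 15628 ⇒ 15627
(3) 15627|_5 = 5^(5 + 1) + 2 ↦ 6^(6 + 1) + 2|_6 = 279938 ⇒ 279937
(4) 279937|_6 = 6^(6 + 1) + 1 ↦ 7^(7 + 1) + 1|_7 = 5764802 ⇒ 5764801
(5) 5764801|_7 = 7^(7 + 1) ↦ 8^(8 + 1)|_8 = 134217728 ⇒ 134217727
(6) 134217727|_8 = 7·8^8 + 7·8^7 + 7·8^6 + 7·8^5 + 7·8^4 + 7·8^3 + 7·8^2 + 7·8 + 7 ↦ 7·9^9 + 7·9^7 + 7·9^6 + 7·9^5 + 7·9^4 + 7·9^3 + 7·9^2 + 7·9 + 7|_9 = 2749609303 ⇒ 2749609302
(7) 2749609302|_9 = 7·9^9 + 7·9^7 + 7·9^6 + 7·9^5 + 7·9^4 + 7·9^3 + 7·9^2 + 7·9 + 6 ↦ 7·10^10 + 7·10^7 + 7·10^6 + 7·10^5 + 7·10^4 + 7·10^3 + 7·10^2 + 7·10 + 6|_10 = 70077777776 ⇒ 70077777775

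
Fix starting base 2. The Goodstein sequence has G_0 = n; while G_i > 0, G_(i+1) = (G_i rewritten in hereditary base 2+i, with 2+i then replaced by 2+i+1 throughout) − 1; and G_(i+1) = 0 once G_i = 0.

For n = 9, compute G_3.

[0] 9 ≡ 2^(2 + 1) + 1 (base 2). Lift 3: 82. −1: 81.
[1] 81 ≡ 3^(3 + 1) (base 3). Lift 4: 1024. −1: 1023.
[2] 1023 ≡ 3·4^4 + 3·4^3 + 3·4^2 + 3·4 + 3 (base 4). Lift 5: 9843. −1: 9842.

9842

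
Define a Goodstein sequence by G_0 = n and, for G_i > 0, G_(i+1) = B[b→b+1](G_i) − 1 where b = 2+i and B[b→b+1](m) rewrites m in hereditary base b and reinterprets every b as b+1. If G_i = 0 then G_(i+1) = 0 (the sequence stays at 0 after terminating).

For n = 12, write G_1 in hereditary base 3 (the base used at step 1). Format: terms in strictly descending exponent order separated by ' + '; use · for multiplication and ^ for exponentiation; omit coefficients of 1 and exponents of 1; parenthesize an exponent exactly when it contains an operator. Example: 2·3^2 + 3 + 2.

3^(3 + 1) + 2·3^2 + 2·3 + 2

G_0 = 12. HB_2(12) = 2^(2 + 1) + 2^2. Bump = 108. G_1 = 107.
G_1 = 107. HB_3(107) = 3^(3 + 1) + 2·3^2 + 2·3 + 2. Bump = 1066. G_2 = 1065.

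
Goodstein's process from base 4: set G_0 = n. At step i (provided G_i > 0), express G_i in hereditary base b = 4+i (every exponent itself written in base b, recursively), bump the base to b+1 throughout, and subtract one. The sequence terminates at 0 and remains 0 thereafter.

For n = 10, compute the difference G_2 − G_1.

1

i=0: 10 = 2·4 + 2 (b=4); 4→5: 2·5 + 2 = 12; 12−1 = 11
i=1: 11 = 2·5 + 1 (b=5); 5→6: 2·6 + 1 = 13; 13−1 = 12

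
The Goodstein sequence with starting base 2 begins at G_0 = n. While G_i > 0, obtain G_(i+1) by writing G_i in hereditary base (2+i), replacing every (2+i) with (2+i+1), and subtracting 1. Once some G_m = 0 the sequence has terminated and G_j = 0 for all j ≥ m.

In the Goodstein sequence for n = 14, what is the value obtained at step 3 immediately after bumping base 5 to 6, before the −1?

326592

base 2: 14 = 2^(2 + 1) + 2^2 + 2; at 3: 3^(3 + 1) + 3^3 + 3 = 111; next = 110
base 3: 110 = 3^(3 + 1) + 3^3 + 2; at 4: 4^(4 + 1) + 4^4 + 2 = 1282; next = 1281
base 4: 1281 = 4^(4 + 1) + 4^4 + 1; at 5: 5^(5 + 1) + 5^5 + 1 = 18751; next = 18750
base 5: 18750 = 5^(5 + 1) + 5^5; at 6: 6^(6 + 1) + 6^6 = 326592; next = 326591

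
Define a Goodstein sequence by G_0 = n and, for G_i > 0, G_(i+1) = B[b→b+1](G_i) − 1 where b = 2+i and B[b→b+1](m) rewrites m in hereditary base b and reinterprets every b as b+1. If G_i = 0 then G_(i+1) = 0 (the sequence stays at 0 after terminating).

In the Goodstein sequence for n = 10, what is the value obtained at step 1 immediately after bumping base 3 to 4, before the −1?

[0] 10 ≡ 2^(2 + 1) + 2 (base 2). Lift 3: 84. −1: 83.
[1] 83 ≡ 3^(3 + 1) + 2 (base 3). Lift 4: 1026. −1: 1025.

1026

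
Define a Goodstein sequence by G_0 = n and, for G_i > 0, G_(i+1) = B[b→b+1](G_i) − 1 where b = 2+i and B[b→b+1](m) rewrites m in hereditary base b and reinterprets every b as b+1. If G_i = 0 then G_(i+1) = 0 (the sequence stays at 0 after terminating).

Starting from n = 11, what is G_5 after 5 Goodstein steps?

base 2: 11 = 2^(2 + 1) + 2 + 1; at 3: 3^(3 + 1) + 3 + 1 = 85; next = 84
base 3: 84 = 3^(3 + 1) + 3; at 4: 4^(4 + 1) + 4 = 1028; next = 1027
base 4: 1027 = 4^(4 + 1) + 3; at 5: 5^(5 + 1) + 3 = 15628; next = 15627
base 5: 15627 = 5^(5 + 1) + 2; at 6: 6^(6 + 1) + 2 = 279938; next = 279937
base 6: 279937 = 6^(6 + 1) + 1; at 7: 7^(7 + 1) + 1 = 5764802; next = 5764801
base 7: 5764801 = 7^(7 + 1); at 8: 8^(8 + 1) = 134217728; next = 134217727

5764801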